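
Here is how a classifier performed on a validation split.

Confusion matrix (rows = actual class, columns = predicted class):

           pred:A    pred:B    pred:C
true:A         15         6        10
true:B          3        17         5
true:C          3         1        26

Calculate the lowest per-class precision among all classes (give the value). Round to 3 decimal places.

0.634

Per-class precision (TP/(TP+FP)):
  A: TP=15, FP=3+3=6 → 15/21 = 0.7143
  B: TP=17, FP=6+1=7 → 17/24 = 0.7083
  C: TP=26, FP=10+5=15 → 26/41 = 0.6341
Lowest is class 'C' with precision = 0.634.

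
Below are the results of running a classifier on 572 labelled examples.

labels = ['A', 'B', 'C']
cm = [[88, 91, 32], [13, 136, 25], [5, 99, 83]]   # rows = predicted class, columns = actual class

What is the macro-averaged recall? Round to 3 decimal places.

Per-class recall (TP/(TP+FN)):
  A: TP=88, FN=13+5=18 → 88/106 = 0.8302
  B: TP=136, FN=91+99=190 → 136/326 = 0.4172
  C: TP=83, FN=32+25=57 → 83/140 = 0.5929
Macro-recall = mean = (0.8302 + 0.4172 + 0.5929) / 3 = 0.613

0.613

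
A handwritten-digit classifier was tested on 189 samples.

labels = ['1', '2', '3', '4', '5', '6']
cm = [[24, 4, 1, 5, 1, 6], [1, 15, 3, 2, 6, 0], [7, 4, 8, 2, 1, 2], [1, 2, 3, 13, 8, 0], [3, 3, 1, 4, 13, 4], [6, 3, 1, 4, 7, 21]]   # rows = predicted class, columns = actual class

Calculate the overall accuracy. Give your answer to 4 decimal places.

Accuracy = trace / total = (24+15+8+13+13+21=94) / 189 = 94/189 = 0.4974

0.4974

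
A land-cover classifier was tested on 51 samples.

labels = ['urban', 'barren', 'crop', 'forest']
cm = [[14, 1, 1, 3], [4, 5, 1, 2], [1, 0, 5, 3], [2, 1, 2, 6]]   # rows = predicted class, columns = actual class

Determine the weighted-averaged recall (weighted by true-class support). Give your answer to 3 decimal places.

Per-class recall (TP/(TP+FN)):
  urban: TP=14, FN=4+1+2=7 → 14/21 = 0.6667
  barren: TP=5, FN=1+0+1=2 → 5/7 = 0.7143
  crop: TP=5, FN=1+1+2=4 → 5/9 = 0.5556
  forest: TP=6, FN=3+2+3=8 → 6/14 = 0.4286
Weighted-recall = Σ (supportᵢ/N)·recallᵢ with N=51: (21/51)·0.6667 + (7/51)·0.7143 + (9/51)·0.5556 + (14/51)·0.4286 = 0.588

0.588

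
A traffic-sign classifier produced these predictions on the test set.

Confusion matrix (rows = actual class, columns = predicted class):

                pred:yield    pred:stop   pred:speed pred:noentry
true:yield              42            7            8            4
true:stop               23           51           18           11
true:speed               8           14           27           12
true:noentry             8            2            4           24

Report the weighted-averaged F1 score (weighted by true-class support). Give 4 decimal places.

Per-class F1 score (2·TP/(2·TP+FP+FN)):
  yield: TP=42, FP=23+8+8=39, FN=7+8+4=19 → 84/142 = 0.59155
  stop: TP=51, FP=7+14+2=23, FN=23+18+11=52 → 102/177 = 0.57627
  speed: TP=27, FP=8+18+4=30, FN=8+14+12=34 → 54/118 = 0.45763
  noentry: TP=24, FP=4+11+12=27, FN=8+2+4=14 → 48/89 = 0.53933
Weighted-F1 score = Σ (supportᵢ/N)·F1 scoreᵢ with N=263: (61/263)·0.59155 + (103/263)·0.57627 + (61/263)·0.45763 + (38/263)·0.53933 = 0.5470

0.5470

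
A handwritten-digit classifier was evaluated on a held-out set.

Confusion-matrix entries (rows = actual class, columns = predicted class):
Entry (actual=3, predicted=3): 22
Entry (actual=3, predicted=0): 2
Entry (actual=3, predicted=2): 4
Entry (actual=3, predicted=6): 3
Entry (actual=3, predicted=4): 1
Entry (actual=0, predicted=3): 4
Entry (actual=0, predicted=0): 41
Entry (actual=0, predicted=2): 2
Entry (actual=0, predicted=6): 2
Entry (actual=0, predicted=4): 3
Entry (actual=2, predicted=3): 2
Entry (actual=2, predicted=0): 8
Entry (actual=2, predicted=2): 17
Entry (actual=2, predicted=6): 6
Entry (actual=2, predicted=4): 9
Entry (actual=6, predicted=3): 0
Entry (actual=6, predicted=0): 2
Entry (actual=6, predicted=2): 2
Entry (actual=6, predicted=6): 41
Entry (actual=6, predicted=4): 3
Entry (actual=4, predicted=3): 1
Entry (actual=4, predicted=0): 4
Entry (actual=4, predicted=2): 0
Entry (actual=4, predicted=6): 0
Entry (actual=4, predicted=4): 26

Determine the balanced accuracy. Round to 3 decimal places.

0.715

Balanced accuracy = mean of per-class recall.
  3: recall = 22/32 = 0.6875
  0: recall = 41/52 = 0.7885
  2: recall = 17/42 = 0.4048
  6: recall = 41/48 = 0.8542
  4: recall = 26/31 = 0.8387
Mean = (0.6875 + 0.7885 + 0.4048 + 0.8542 + 0.8387) / 5 = 0.715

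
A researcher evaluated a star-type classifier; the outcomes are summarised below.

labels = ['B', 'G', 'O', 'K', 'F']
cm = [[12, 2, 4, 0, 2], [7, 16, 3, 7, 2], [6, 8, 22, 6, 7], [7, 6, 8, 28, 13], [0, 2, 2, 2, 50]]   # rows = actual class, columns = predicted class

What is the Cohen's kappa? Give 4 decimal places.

0.4612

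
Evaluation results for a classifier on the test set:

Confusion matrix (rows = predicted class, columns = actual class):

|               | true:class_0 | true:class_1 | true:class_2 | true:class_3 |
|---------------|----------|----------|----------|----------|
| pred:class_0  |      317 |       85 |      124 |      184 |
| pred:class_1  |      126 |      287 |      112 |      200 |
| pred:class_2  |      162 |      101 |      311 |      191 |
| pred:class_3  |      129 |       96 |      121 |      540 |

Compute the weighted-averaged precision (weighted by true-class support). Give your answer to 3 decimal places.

0.487

Per-class precision (TP/(TP+FP)):
  class_0: TP=317, FP=85+124+184=393 → 317/710 = 0.4465
  class_1: TP=287, FP=126+112+200=438 → 287/725 = 0.3959
  class_2: TP=311, FP=162+101+191=454 → 311/765 = 0.4065
  class_3: TP=540, FP=129+96+121=346 → 540/886 = 0.6095
Weighted-precision = Σ (supportᵢ/N)·precisionᵢ with N=3086: (734/3086)·0.4465 + (569/3086)·0.3959 + (668/3086)·0.4065 + (1115/3086)·0.6095 = 0.487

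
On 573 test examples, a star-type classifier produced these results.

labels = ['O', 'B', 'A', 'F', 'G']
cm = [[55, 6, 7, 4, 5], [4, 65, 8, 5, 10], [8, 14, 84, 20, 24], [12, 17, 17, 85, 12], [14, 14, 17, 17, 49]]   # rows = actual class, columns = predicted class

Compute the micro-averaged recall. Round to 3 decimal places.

0.590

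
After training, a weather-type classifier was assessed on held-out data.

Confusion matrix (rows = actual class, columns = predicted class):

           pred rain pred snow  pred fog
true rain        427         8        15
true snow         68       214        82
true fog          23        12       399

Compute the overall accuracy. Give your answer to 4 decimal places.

Accuracy = trace / total = (427+214+399=1040) / 1248 = 1040/1248 = 0.8333

0.8333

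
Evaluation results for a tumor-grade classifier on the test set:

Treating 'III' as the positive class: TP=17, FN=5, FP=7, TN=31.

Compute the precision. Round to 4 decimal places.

0.7083

Precision = TP/(TP+FP) = 17/(17+7) = 17/24 = 0.7083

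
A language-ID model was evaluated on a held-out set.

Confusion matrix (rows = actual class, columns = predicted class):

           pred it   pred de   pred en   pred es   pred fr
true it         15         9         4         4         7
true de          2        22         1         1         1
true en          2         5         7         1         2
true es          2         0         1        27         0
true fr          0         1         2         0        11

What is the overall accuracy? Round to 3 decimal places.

0.646

Accuracy = trace / total = (15+22+7+27+11=82) / 127 = 82/127 = 0.646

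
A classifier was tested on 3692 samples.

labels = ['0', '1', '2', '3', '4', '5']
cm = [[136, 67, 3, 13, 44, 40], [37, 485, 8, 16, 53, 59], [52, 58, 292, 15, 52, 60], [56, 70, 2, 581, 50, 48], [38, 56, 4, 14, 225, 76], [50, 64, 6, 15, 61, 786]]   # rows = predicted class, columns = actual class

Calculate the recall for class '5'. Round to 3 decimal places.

0.735

recall = TP/(TP+FN).
5: TP=786, FN=40+59+60+48+76=283 → 786/1069 = 0.7353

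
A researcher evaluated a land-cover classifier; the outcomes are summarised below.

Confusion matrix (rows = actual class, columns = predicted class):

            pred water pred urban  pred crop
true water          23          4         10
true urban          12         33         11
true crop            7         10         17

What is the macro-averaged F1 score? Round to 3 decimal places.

0.565

Per-class F1 score (2·TP/(2·TP+FP+FN)):
  water: TP=23, FP=12+7=19, FN=4+10=14 → 46/79 = 0.5823
  urban: TP=33, FP=4+10=14, FN=12+11=23 → 66/103 = 0.6408
  crop: TP=17, FP=10+11=21, FN=7+10=17 → 34/72 = 0.4722
Macro-F1 score = mean = (0.5823 + 0.6408 + 0.4722) / 3 = 0.565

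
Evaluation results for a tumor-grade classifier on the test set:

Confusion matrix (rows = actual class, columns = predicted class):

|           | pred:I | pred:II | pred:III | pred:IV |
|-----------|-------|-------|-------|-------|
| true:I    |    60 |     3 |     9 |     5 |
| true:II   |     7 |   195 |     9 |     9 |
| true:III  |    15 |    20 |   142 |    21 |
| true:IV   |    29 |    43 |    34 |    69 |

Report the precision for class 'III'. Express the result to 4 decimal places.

0.7320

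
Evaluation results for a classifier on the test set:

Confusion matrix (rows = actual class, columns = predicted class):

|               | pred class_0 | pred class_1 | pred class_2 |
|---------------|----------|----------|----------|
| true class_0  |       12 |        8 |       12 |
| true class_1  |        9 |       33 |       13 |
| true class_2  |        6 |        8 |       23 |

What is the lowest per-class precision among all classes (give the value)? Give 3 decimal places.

0.444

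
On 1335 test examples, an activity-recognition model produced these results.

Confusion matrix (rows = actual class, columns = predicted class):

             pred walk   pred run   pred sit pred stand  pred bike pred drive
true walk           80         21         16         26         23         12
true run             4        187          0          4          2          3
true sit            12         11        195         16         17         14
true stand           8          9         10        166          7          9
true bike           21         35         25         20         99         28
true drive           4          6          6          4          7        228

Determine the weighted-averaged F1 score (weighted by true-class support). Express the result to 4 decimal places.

0.7024

Per-class F1 score (2·TP/(2·TP+FP+FN)):
  walk: TP=80, FP=4+12+8+21+4=49, FN=21+16+26+23+12=98 → 160/307 = 0.52117
  run: TP=187, FP=21+11+9+35+6=82, FN=4+0+4+2+3=13 → 374/469 = 0.79744
  sit: TP=195, FP=16+0+10+25+6=57, FN=12+11+16+17+14=70 → 390/517 = 0.75435
  stand: TP=166, FP=26+4+16+20+4=70, FN=8+9+10+7+9=43 → 332/445 = 0.74607
  bike: TP=99, FP=23+2+17+7+7=56, FN=21+35+25+20+28=129 → 198/383 = 0.51697
  drive: TP=228, FP=12+3+14+9+28=66, FN=4+6+6+4+7=27 → 456/549 = 0.83060
Weighted-F1 score = Σ (supportᵢ/N)·F1 scoreᵢ with N=1335: (178/1335)·0.52117 + (200/1335)·0.79744 + (265/1335)·0.75435 + (209/1335)·0.74607 + (228/1335)·0.51697 + (255/1335)·0.83060 = 0.7024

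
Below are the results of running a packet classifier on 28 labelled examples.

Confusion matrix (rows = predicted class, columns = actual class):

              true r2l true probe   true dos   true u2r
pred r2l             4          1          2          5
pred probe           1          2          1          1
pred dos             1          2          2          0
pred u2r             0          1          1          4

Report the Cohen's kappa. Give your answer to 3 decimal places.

Observed agreement pₒ = trace/N = 12/28 = 0.4286
Expected agreement pₑ = Σ (rowᵢ·colᵢ)/N² = (6·12 + 6·5 + 6·5 + 10·6)/28² = 0.2449
κ = (pₒ − pₑ)/(1 − pₑ) = (0.4286 − 0.2449)/(1 − 0.2449) = 0.243

0.243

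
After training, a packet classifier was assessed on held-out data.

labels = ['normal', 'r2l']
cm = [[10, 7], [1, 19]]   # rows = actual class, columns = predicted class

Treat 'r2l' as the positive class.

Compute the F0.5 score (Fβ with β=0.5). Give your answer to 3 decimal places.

Fβ = (1+β²)·TP / ((1+β²)·TP + β²·FN + FP), with β²=1/4
= 1.25·19 / (1.25·19 + 0.25·1 + 7) = 0.766

0.766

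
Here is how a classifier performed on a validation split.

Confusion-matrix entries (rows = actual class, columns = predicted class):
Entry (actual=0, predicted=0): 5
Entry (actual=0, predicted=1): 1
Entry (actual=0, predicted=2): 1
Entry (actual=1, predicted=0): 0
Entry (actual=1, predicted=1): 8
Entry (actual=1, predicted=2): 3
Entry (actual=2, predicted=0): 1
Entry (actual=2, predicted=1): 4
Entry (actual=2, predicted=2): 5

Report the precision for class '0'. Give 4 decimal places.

0.8333

precision = TP/(TP+FP).
0: TP=5, FP=0+1=1 → 5/6 = 0.83333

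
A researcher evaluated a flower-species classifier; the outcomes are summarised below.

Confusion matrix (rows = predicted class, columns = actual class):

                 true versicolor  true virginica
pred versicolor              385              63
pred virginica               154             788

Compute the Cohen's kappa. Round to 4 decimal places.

0.6607

Observed agreement pₒ = trace/N = 1173/1390 = 0.84388
Expected agreement pₑ = Σ (rowᵢ·colᵢ)/N² = (539·448 + 851·942)/1390² = 0.53989
κ = (pₒ − pₑ)/(1 − pₑ) = (0.84388 − 0.53989)/(1 − 0.53989) = 0.6607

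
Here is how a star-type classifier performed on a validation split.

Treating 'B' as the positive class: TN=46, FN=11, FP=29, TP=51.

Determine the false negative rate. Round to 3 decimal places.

0.177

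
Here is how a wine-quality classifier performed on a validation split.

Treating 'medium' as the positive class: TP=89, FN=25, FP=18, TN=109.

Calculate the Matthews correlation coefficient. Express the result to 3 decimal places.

MCC = (TP·TN − FP·FN) / √((TP+FP)(TP+FN)(TN+FP)(TN+FN))
Numerator = 89·109 − 18·25 = 9251
Denominator = √(107·114·127·134) = √207585564 = 14407.8300
MCC = 9251 / 14407.8300 = 0.642

0.642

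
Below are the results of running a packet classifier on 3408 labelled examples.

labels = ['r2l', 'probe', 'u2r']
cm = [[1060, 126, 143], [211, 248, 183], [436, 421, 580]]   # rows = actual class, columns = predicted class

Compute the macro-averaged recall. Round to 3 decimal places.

0.529

Per-class recall (TP/(TP+FN)):
  r2l: TP=1060, FN=126+143=269 → 1060/1329 = 0.7976
  probe: TP=248, FN=211+183=394 → 248/642 = 0.3863
  u2r: TP=580, FN=436+421=857 → 580/1437 = 0.4036
Macro-recall = mean = (0.7976 + 0.3863 + 0.4036) / 3 = 0.529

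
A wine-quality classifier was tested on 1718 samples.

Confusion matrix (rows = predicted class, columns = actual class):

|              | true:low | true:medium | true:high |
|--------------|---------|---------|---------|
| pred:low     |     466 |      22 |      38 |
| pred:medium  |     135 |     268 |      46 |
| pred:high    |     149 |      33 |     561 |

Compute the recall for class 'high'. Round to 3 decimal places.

0.870

Take TP from the diagonal, FP from the rest of the 'high' prediction marginal, FN from the rest of the 'high' actual marginal.
recall = TP/(TP+FN).
high: TP=561, FN=38+46=84 → 561/645 = 0.8698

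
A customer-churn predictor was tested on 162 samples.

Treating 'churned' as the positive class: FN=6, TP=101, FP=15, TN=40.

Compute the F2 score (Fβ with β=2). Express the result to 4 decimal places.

0.9283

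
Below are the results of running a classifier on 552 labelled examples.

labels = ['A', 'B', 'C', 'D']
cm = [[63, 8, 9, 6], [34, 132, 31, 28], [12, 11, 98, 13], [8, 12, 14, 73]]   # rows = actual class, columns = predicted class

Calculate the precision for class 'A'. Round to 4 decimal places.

0.5385

Treat 'A' as positive and all other classes as negative.
precision = TP/(TP+FP).
A: TP=63, FP=34+12+8=54 → 63/117 = 0.53846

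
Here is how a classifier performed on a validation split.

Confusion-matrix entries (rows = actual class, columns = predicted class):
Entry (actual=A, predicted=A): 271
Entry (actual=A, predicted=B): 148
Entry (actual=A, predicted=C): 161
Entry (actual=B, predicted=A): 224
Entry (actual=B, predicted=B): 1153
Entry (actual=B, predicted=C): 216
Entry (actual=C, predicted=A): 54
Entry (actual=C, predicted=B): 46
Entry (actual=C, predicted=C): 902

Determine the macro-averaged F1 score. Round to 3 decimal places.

Per-class F1 score (2·TP/(2·TP+FP+FN)):
  A: TP=271, FP=224+54=278, FN=148+161=309 → 542/1129 = 0.4801
  B: TP=1153, FP=148+46=194, FN=224+216=440 → 2306/2940 = 0.7844
  C: TP=902, FP=161+216=377, FN=54+46=100 → 1804/2281 = 0.7909
Macro-F1 score = mean = (0.4801 + 0.7844 + 0.7909) / 3 = 0.685

0.685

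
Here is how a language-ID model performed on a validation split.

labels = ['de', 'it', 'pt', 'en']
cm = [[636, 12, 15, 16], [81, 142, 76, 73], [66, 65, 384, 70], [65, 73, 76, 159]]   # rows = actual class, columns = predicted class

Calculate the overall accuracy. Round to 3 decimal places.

0.658

Accuracy = trace / total = (636+142+384+159=1321) / 2009 = 1321/2009 = 0.658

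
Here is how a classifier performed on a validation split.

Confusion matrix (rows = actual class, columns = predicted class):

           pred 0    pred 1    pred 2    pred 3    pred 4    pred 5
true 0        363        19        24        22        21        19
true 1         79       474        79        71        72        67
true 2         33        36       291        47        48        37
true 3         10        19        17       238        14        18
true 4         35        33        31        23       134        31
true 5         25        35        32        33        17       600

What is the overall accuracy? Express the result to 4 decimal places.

0.6673

Accuracy = trace / total = (363+474+291+238+134+600=2100) / 3147 = 2100/3147 = 0.6673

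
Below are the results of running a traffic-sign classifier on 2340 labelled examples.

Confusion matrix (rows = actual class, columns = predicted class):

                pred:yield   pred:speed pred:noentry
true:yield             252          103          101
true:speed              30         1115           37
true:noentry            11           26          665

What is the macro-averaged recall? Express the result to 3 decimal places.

0.814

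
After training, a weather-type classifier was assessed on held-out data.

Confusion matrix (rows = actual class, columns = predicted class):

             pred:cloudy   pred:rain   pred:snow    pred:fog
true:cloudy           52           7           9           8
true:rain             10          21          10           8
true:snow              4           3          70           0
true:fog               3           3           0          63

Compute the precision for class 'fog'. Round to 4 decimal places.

0.7975

precision = TP/(TP+FP).
fog: TP=63, FP=8+8+0=16 → 63/79 = 0.79747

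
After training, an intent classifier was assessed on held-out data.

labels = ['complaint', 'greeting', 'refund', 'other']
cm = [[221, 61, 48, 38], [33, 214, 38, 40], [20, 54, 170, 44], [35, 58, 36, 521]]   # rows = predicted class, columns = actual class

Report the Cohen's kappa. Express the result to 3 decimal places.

0.571

Observed agreement pₒ = trace/N = 1126/1631 = 0.6904
Expected agreement pₑ = Σ (rowᵢ·colᵢ)/N² = (309·368 + 387·325 + 292·288 + 643·650)/1631² = 0.2788
κ = (pₒ − pₑ)/(1 − pₑ) = (0.6904 − 0.2788)/(1 − 0.2788) = 0.571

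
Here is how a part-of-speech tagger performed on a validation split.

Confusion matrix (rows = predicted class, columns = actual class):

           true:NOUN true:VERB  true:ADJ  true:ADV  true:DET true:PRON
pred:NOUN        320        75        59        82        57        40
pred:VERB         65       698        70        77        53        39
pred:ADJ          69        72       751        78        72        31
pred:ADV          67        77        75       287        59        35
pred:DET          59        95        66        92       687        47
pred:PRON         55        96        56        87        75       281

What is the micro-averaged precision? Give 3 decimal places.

0.604

Micro-averaging pools counts across classes: ΣTP=3024, ΣFP=1980, ΣFN=1980.
Micro-precision = TP/(TP+FP) on pooled counts = 0.604 (equals overall accuracy in single-label multiclass).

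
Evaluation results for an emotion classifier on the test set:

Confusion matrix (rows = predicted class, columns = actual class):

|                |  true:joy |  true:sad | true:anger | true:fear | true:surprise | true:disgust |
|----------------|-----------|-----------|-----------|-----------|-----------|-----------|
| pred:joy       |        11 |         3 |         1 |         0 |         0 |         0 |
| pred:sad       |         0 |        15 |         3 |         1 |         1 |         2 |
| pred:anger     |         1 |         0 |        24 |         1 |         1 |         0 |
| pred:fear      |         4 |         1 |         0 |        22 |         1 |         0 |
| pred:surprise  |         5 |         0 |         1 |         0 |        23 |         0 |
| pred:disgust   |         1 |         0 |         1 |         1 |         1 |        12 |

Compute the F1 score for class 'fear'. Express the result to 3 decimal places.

0.830

Take TP from the diagonal, FP from the rest of the 'fear' prediction marginal, FN from the rest of the 'fear' actual marginal.
F1 score = 2·TP/(2·TP+FP+FN).
fear: TP=22, FP=4+1+0+1+0=6, FN=0+1+1+0+1=3 → 44/53 = 0.8302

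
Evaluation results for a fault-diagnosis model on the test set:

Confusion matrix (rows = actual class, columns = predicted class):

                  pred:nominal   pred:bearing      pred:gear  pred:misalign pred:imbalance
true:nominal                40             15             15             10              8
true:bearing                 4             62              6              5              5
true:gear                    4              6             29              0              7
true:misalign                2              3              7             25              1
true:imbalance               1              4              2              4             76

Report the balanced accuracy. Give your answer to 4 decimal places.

0.6745

Balanced accuracy = mean of per-class recall.
  nominal: recall = 40/88 = 0.45455
  bearing: recall = 62/82 = 0.75610
  gear: recall = 29/46 = 0.63043
  misalign: recall = 25/38 = 0.65789
  imbalance: recall = 76/87 = 0.87356
Mean = (0.45455 + 0.75610 + 0.63043 + 0.65789 + 0.87356) / 5 = 0.6745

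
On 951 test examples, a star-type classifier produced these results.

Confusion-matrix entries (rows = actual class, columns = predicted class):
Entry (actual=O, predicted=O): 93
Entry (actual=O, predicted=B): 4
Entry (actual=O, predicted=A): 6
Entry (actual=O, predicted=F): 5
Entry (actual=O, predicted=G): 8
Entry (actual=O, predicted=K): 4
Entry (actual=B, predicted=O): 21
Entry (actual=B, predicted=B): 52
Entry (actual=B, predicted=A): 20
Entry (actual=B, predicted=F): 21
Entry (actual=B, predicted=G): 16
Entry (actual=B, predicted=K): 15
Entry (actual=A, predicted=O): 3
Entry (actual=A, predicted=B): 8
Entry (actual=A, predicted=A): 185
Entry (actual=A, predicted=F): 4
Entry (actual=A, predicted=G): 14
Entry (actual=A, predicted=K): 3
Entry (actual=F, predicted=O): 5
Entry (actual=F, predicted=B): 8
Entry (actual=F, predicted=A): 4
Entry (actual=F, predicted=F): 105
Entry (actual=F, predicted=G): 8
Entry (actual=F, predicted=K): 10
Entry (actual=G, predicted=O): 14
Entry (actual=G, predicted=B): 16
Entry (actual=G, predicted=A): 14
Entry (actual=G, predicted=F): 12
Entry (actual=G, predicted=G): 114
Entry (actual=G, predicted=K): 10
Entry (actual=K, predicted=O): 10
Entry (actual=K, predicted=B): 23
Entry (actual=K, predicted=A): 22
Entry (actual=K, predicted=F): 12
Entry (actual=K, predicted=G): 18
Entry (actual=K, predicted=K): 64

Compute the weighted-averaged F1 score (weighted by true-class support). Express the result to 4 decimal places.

Per-class F1 score (2·TP/(2·TP+FP+FN)):
  O: TP=93, FP=21+3+5+14+10=53, FN=4+6+5+8+4=27 → 186/266 = 0.69925
  B: TP=52, FP=4+8+8+16+23=59, FN=21+20+21+16+15=93 → 104/256 = 0.40625
  A: TP=185, FP=6+20+4+14+22=66, FN=3+8+4+14+3=32 → 370/468 = 0.79060
  F: TP=105, FP=5+21+4+12+12=54, FN=5+8+4+8+10=35 → 210/299 = 0.70234
  G: TP=114, FP=8+16+14+8+18=64, FN=14+16+14+12+10=66 → 228/358 = 0.63687
  K: TP=64, FP=4+15+3+10+10=42, FN=10+23+22+12+18=85 → 128/255 = 0.50196
Weighted-F1 score = Σ (supportᵢ/N)·F1 scoreᵢ with N=951: (120/951)·0.69925 + (145/951)·0.40625 + (217/951)·0.79060 + (140/951)·0.70234 + (180/951)·0.63687 + (149/951)·0.50196 = 0.6332

0.6332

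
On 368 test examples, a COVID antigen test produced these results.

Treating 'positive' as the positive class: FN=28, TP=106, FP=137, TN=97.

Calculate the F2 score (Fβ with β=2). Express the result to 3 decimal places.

0.680

Fβ = (1+β²)·TP / ((1+β²)·TP + β²·FN + FP), with β²=4
= 5·106 / (5·106 + 4·28 + 137) = 0.680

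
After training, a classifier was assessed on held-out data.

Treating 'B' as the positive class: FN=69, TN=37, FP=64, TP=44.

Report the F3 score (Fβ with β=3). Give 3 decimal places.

0.391

Fβ = (1+β²)·TP / ((1+β²)·TP + β²·FN + FP), with β²=9
= 10·44 / (10·44 + 9·69 + 64) = 0.391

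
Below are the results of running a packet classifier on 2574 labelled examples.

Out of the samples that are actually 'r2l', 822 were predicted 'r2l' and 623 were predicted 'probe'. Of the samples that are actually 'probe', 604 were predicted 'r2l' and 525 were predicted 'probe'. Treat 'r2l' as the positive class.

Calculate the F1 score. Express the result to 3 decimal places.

0.573

Precision = TP/(TP+FP) = 822/1426 = 0.5764
Recall = TP/(TP+FN) = 822/1445 = 0.5689
F1 = 2·TP/(2·TP+FP+FN) = 1644/2871 = 0.573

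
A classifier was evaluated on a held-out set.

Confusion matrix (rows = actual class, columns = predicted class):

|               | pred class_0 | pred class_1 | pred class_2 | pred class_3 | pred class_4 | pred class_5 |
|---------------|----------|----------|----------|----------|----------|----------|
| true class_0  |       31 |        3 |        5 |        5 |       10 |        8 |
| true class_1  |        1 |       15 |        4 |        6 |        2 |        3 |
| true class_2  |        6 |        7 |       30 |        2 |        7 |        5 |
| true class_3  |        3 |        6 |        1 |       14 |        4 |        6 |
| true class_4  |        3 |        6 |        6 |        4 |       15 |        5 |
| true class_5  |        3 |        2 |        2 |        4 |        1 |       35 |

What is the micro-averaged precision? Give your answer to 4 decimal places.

0.5185

Micro-averaging pools counts across classes: ΣTP=140, ΣFP=130, ΣFN=130.
Micro-precision = TP/(TP+FP) on pooled counts = 0.5185 (equals overall accuracy in single-label multiclass).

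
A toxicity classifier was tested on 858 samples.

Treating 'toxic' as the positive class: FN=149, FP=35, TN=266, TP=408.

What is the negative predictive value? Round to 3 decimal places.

0.641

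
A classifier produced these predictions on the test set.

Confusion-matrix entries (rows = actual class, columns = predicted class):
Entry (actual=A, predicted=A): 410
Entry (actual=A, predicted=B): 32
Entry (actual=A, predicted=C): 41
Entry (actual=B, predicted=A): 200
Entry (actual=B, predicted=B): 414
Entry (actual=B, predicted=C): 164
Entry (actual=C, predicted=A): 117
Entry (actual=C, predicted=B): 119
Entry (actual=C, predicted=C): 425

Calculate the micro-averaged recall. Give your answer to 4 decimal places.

0.6498

Micro-averaging pools counts across classes: ΣTP=1249, ΣFP=673, ΣFN=673.
Micro-recall = TP/(TP+FN) on pooled counts = 0.6498 (equals overall accuracy in single-label multiclass).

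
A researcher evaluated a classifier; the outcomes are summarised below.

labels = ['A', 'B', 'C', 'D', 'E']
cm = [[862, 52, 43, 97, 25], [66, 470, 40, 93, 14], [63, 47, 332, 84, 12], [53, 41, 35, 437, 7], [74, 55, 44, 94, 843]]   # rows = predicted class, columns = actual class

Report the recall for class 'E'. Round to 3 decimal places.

Take TP from the diagonal, FP from the rest of the 'E' prediction marginal, FN from the rest of the 'E' actual marginal.
recall = TP/(TP+FN).
E: TP=843, FN=25+14+12+7=58 → 843/901 = 0.9356

0.936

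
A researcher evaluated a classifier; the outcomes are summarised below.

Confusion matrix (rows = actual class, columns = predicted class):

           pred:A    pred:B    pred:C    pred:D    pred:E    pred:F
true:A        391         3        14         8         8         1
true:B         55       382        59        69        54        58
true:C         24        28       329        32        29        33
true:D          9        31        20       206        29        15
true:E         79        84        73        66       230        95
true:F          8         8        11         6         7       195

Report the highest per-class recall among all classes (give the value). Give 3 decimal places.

Per-class recall (TP/(TP+FN)):
  A: TP=391, FN=3+14+8+8+1=34 → 391/425 = 0.9200
  B: TP=382, FN=55+59+69+54+58=295 → 382/677 = 0.5643
  C: TP=329, FN=24+28+32+29+33=146 → 329/475 = 0.6926
  D: TP=206, FN=9+31+20+29+15=104 → 206/310 = 0.6645
  E: TP=230, FN=79+84+73+66+95=397 → 230/627 = 0.3668
  F: TP=195, FN=8+8+11+6+7=40 → 195/235 = 0.8298
Highest is class 'A' with recall = 0.920.

0.920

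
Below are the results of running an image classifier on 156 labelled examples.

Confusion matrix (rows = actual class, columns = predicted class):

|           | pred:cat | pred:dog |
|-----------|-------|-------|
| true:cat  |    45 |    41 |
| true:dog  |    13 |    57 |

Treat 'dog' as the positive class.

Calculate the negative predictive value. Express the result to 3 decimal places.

0.776

NPV = TN/(TN+FN) = 45/(45+13) = 0.776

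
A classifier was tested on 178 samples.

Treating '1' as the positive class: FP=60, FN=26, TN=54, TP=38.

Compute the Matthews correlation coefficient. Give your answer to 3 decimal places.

MCC = (TP·TN − FP·FN) / √((TP+FP)(TP+FN)(TN+FP)(TN+FN))
Numerator = 38·54 − 60·26 = 492
Denominator = √(98·64·114·80) = √57200640 = 7563.1105
MCC = 492 / 7563.1105 = 0.065

0.065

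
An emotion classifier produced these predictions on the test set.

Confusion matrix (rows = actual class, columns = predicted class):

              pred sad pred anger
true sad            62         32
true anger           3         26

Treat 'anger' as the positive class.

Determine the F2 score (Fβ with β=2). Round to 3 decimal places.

Fβ = (1+β²)·TP / ((1+β²)·TP + β²·FN + FP), with β²=4
= 5·26 / (5·26 + 4·3 + 32) = 0.747

0.747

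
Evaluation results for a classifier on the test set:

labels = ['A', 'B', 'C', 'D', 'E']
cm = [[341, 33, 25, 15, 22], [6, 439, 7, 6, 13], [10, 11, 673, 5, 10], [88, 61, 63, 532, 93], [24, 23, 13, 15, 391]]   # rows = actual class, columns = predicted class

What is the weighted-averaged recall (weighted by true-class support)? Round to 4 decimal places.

Per-class recall (TP/(TP+FN)):
  A: TP=341, FN=33+25+15+22=95 → 341/436 = 0.78211
  B: TP=439, FN=6+7+6+13=32 → 439/471 = 0.93206
  C: TP=673, FN=10+11+5+10=36 → 673/709 = 0.94922
  D: TP=532, FN=88+61+63+93=305 → 532/837 = 0.63560
  E: TP=391, FN=24+23+13+15=75 → 391/466 = 0.83906
Weighted-recall = Σ (supportᵢ/N)·recallᵢ with N=2919: (436/2919)·0.78211 + (471/2919)·0.93206 + (709/2919)·0.94922 + (837/2919)·0.63560 + (466/2919)·0.83906 = 0.8140

0.8140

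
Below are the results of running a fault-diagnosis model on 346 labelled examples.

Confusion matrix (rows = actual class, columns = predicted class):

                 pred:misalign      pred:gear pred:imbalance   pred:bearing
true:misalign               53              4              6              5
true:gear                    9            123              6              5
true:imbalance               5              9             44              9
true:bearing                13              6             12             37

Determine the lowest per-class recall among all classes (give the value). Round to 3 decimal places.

0.544

Per-class recall (TP/(TP+FN)):
  misalign: TP=53, FN=4+6+5=15 → 53/68 = 0.7794
  gear: TP=123, FN=9+6+5=20 → 123/143 = 0.8601
  imbalance: TP=44, FN=5+9+9=23 → 44/67 = 0.6567
  bearing: TP=37, FN=13+6+12=31 → 37/68 = 0.5441
Lowest is class 'bearing' with recall = 0.544.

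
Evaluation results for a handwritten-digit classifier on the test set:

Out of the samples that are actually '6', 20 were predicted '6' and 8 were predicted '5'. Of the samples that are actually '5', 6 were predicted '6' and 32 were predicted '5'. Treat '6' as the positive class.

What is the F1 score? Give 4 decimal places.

0.7407

Precision = TP/(TP+FP) = 20/26 = 0.7692
Recall = TP/(TP+FN) = 20/28 = 0.7143
F1 = 2·TP/(2·TP+FP+FN) = 40/54 = 0.7407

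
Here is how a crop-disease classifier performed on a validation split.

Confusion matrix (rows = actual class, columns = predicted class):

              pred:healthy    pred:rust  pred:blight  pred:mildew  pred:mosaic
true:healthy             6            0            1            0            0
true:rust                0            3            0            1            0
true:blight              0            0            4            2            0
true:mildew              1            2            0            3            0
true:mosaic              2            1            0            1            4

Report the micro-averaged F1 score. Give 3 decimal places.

0.645

Micro-averaging pools counts across classes: ΣTP=20, ΣFP=11, ΣFN=11.
Micro-F1 score = 2·TP/(2·TP+FP+FN) on pooled counts = 0.645 (equals overall accuracy in single-label multiclass).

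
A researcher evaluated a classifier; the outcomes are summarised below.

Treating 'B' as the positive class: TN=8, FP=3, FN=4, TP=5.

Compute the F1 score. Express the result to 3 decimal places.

0.588

Precision = TP/(TP+FP) = 5/8 = 0.6250
Recall = TP/(TP+FN) = 5/9 = 0.5556
F1 = 2·TP/(2·TP+FP+FN) = 10/17 = 0.588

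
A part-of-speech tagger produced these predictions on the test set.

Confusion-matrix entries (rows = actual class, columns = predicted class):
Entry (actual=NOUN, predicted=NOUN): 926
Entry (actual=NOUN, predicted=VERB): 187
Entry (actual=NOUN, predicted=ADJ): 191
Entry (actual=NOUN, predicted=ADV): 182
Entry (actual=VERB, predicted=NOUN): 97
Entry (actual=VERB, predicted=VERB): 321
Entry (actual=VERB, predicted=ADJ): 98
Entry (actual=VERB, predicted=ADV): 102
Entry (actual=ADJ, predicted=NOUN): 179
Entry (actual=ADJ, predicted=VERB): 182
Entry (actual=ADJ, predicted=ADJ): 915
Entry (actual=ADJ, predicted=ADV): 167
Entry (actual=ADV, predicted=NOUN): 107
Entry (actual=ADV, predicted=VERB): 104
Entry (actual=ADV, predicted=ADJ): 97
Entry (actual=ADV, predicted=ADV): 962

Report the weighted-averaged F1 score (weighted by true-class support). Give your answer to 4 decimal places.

Per-class F1 score (2·TP/(2·TP+FP+FN)):
  NOUN: TP=926, FP=97+179+107=383, FN=187+191+182=560 → 1852/2795 = 0.66261
  VERB: TP=321, FP=187+182+104=473, FN=97+98+102=297 → 642/1412 = 0.45467
  ADJ: TP=915, FP=191+98+97=386, FN=179+182+167=528 → 1830/2744 = 0.66691
  ADV: TP=962, FP=182+102+167=451, FN=107+104+97=308 → 1924/2683 = 0.71711
Weighted-F1 score = Σ (supportᵢ/N)·F1 scoreᵢ with N=4817: (1486/4817)·0.66261 + (618/4817)·0.45467 + (1443/4817)·0.66691 + (1270/4817)·0.71711 = 0.6516

0.6516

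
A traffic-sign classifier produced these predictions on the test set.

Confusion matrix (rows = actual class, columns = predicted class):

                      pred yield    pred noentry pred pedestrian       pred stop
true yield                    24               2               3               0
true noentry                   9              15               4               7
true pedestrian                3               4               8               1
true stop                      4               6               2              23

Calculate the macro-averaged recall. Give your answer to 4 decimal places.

Per-class recall (TP/(TP+FN)):
  yield: TP=24, FN=2+3+0=5 → 24/29 = 0.82759
  noentry: TP=15, FN=9+4+7=20 → 15/35 = 0.42857
  pedestrian: TP=8, FN=3+4+1=8 → 8/16 = 0.50000
  stop: TP=23, FN=4+6+2=12 → 23/35 = 0.65714
Macro-recall = mean = (0.82759 + 0.42857 + 0.50000 + 0.65714) / 4 = 0.6033

0.6033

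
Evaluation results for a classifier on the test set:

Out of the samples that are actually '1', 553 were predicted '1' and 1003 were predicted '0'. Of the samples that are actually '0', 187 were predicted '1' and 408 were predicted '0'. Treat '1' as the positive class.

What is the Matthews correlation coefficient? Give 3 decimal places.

MCC = (TP·TN − FP·FN) / √((TP+FP)(TP+FN)(TN+FP)(TN+FN))
Numerator = 553·408 − 187·1003 = 38063
Denominator = √(740·1556·595·1411) = √966685694800 = 983201.7569
MCC = 38063 / 983201.7569 = 0.039

0.039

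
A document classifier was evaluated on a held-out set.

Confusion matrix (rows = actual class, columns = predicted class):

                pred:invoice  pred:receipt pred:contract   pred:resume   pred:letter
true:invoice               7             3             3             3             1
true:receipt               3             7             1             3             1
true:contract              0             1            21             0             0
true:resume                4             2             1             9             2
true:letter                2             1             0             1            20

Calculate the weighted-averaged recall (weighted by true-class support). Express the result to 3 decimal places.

0.667

Per-class recall (TP/(TP+FN)):
  invoice: TP=7, FN=3+3+3+1=10 → 7/17 = 0.4118
  receipt: TP=7, FN=3+1+3+1=8 → 7/15 = 0.4667
  contract: TP=21, FN=0+1+0+0=1 → 21/22 = 0.9545
  resume: TP=9, FN=4+2+1+2=9 → 9/18 = 0.5000
  letter: TP=20, FN=2+1+0+1=4 → 20/24 = 0.8333
Weighted-recall = Σ (supportᵢ/N)·recallᵢ with N=96: (17/96)·0.4118 + (15/96)·0.4667 + (22/96)·0.9545 + (18/96)·0.5000 + (24/96)·0.8333 = 0.667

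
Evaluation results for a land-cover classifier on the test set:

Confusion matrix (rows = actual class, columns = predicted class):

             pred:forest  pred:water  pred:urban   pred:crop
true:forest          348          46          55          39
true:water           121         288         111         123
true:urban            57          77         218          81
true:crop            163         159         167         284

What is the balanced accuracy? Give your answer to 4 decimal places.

Balanced accuracy = mean of per-class recall.
  forest: recall = 348/488 = 0.71311
  water: recall = 288/643 = 0.44790
  urban: recall = 218/433 = 0.50346
  crop: recall = 284/773 = 0.36740
Mean = (0.71311 + 0.44790 + 0.50346 + 0.36740) / 4 = 0.5080

0.5080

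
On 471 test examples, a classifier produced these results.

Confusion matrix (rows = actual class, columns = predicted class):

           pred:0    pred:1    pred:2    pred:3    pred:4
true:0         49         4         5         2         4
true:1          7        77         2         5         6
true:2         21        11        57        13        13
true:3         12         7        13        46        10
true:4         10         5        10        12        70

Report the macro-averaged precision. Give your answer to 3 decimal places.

Per-class precision (TP/(TP+FP)):
  0: TP=49, FP=7+21+12+10=50 → 49/99 = 0.4949
  1: TP=77, FP=4+11+7+5=27 → 77/104 = 0.7404
  2: TP=57, FP=5+2+13+10=30 → 57/87 = 0.6552
  3: TP=46, FP=2+5+13+12=32 → 46/78 = 0.5897
  4: TP=70, FP=4+6+13+10=33 → 70/103 = 0.6796
Macro-precision = mean = (0.4949 + 0.7404 + 0.6552 + 0.5897 + 0.6796) / 5 = 0.632

0.632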